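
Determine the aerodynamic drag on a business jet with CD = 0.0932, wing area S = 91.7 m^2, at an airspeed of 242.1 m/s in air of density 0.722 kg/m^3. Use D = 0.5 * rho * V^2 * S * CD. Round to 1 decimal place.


Step 1: Dynamic pressure q = 0.5 * 0.722 * 242.1^2 = 21159.08 Pa
Step 2: Drag D = q * S * CD = 21159.08 * 91.7 * 0.0932
Step 3: D = 180834.8 N

180834.8


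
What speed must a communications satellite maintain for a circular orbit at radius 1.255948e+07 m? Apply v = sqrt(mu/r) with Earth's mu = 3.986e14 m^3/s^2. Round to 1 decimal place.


Step 1: mu / r = 3.986e14 / 1.255948e+07 = 31736982.7413
Step 2: v = sqrt(31736982.7413) = 5633.6 m/s

5633.6


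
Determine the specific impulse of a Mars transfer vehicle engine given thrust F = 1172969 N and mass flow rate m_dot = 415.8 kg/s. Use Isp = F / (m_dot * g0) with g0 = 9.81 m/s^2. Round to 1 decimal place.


Step 1: m_dot * g0 = 415.8 * 9.81 = 4079.0
Step 2: Isp = 1172969 / 4079.0 = 287.6 s

287.6


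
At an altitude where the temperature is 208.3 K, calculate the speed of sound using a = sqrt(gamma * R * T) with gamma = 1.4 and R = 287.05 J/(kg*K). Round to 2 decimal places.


Step 1: gamma * R * T = 1.4 * 287.05 * 208.3 = 83709.521
Step 2: a = sqrt(83709.521) = 289.33 m/s

289.33


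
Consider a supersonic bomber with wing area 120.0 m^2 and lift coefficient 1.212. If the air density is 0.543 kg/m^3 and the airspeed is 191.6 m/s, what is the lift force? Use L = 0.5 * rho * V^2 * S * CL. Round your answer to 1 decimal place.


Step 1: Calculate dynamic pressure q = 0.5 * 0.543 * 191.6^2 = 0.5 * 0.543 * 36710.56 = 9966.917 Pa
Step 2: Multiply by wing area and lift coefficient: L = 9966.917 * 120.0 * 1.212
Step 3: L = 1196030.0448 * 1.212 = 1449588.4 N

1449588.4


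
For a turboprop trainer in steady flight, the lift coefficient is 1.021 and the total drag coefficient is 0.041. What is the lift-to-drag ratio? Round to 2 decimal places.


Step 1: L/D = CL / CD = 1.021 / 0.041
Step 2: L/D = 24.90

24.90


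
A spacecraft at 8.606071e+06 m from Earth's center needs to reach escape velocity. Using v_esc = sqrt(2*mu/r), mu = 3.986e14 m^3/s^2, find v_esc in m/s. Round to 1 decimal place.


Step 1: 2*mu/r = 2 * 3.986e14 / 8.606071e+06 = 92632282.4899
Step 2: v_esc = sqrt(92632282.4899) = 9624.6 m/s

9624.6


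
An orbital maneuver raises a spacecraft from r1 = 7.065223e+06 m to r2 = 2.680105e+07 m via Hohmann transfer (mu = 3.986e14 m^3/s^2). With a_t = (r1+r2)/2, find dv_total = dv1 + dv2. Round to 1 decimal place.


Step 1: Transfer semi-major axis a_t = (7.065223e+06 + 2.680105e+07) / 2 = 1.693314e+07 m
Step 2: v1 (circular at r1) = sqrt(mu/r1) = 7511.14 m/s
Step 3: v_t1 = sqrt(mu*(2/r1 - 1/a_t)) = 9449.59 m/s
Step 4: dv1 = |9449.59 - 7511.14| = 1938.45 m/s
Step 5: v2 (circular at r2) = 3856.49 m/s, v_t2 = 2491.08 m/s
Step 6: dv2 = |3856.49 - 2491.08| = 1365.42 m/s
Step 7: Total delta-v = 1938.45 + 1365.42 = 3303.9 m/s

3303.9


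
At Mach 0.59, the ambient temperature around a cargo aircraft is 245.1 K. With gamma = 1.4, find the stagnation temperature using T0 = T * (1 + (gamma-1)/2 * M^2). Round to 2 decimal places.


Step 1: (gamma-1)/2 = 0.2
Step 2: M^2 = 0.3481
Step 3: 1 + 0.2 * 0.3481 = 1.06962
Step 4: T0 = 245.1 * 1.06962 = 262.16 K

262.16


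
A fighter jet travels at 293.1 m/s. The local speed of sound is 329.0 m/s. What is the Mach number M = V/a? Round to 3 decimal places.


Step 1: M = V / a = 293.1 / 329.0
Step 2: M = 0.891

0.891


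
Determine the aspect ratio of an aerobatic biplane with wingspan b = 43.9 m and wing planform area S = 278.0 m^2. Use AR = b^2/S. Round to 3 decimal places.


Step 1: b^2 = 43.9^2 = 1927.21
Step 2: AR = 1927.21 / 278.0 = 6.932

6.932


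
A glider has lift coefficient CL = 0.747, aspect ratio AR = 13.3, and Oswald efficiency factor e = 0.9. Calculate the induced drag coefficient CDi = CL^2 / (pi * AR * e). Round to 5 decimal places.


Step 1: CL^2 = 0.747^2 = 0.558009
Step 2: pi * AR * e = 3.14159 * 13.3 * 0.9 = 37.604864
Step 3: CDi = 0.558009 / 37.604864 = 0.01484

0.01484


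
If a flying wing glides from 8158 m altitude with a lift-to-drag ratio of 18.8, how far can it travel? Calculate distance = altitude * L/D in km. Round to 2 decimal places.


Step 1: Glide distance = altitude * L/D = 8158 * 18.8 = 153370.4 m
Step 2: Convert to km: 153370.4 / 1000 = 153.37 km

153.37


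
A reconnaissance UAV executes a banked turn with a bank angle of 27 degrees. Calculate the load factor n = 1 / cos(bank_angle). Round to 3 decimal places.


Step 1: Convert 27 degrees to radians = 0.471239
Step 2: cos(27 deg) = 0.891007
Step 3: n = 1 / 0.891007 = 1.122

1.122


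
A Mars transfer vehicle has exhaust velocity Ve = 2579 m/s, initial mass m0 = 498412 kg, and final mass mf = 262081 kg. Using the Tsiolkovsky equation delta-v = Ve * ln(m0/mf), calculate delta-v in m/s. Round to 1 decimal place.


Step 1: Mass ratio m0/mf = 498412 / 262081 = 1.901748
Step 2: ln(1.901748) = 0.642773
Step 3: delta-v = 2579 * 0.642773 = 1657.7 m/s

1657.7


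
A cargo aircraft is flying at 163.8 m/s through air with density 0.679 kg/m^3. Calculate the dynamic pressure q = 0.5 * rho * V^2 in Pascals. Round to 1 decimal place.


Step 1: V^2 = 163.8^2 = 26830.44
Step 2: q = 0.5 * 0.679 * 26830.44
Step 3: q = 9108.9 Pa

9108.9


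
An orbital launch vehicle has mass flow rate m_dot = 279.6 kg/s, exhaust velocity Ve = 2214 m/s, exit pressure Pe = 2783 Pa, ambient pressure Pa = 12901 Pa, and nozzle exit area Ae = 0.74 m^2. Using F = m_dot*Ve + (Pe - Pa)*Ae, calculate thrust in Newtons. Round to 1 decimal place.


Step 1: Momentum thrust = m_dot * Ve = 279.6 * 2214 = 619034.4 N
Step 2: Pressure thrust = (Pe - Pa) * Ae = (2783 - 12901) * 0.74 = -7487.32 N
Step 3: Total thrust F = 619034.4 + -7487.32 = 611547.1 N

611547.1


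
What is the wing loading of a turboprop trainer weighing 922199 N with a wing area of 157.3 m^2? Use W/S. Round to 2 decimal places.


Step 1: Wing loading = W / S = 922199 / 157.3
Step 2: Wing loading = 5862.68 N/m^2

5862.68


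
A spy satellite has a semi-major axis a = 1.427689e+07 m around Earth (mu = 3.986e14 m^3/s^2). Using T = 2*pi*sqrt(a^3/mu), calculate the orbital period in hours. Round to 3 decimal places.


Step 1: a^3 / mu = 2.910053e+21 / 3.986e14 = 7.300684e+06
Step 2: sqrt(7.300684e+06) = 2701.9778 s
Step 3: T = 2*pi * 2701.9778 = 16977.03 s
Step 4: T in hours = 16977.03 / 3600 = 4.716 hours

4.716


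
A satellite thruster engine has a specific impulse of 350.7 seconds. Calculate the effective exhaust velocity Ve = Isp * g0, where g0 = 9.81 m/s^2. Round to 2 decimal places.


Step 1: Ve = Isp * g0 = 350.7 * 9.81
Step 2: Ve = 3440.37 m/s

3440.37


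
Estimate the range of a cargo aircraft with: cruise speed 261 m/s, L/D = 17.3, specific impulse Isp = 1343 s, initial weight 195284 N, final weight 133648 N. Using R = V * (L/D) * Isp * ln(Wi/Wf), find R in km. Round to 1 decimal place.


Step 1: Coefficient = V * (L/D) * Isp = 261 * 17.3 * 1343 = 6064047.9 m
Step 2: Wi/Wf = 195284 / 133648 = 1.461182
Step 3: ln(1.461182) = 0.379245
Step 4: R = 6064047.9 * 0.379245 = 2299762.5 m = 2299.8 km

2299.8


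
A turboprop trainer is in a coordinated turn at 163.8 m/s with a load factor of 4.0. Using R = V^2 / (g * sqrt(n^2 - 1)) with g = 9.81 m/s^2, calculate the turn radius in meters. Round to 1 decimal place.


Step 1: V^2 = 163.8^2 = 26830.44
Step 2: n^2 - 1 = 4.0^2 - 1 = 15.0
Step 3: sqrt(15.0) = 3.872983
Step 4: R = 26830.44 / (9.81 * 3.872983) = 706.2 m

706.2


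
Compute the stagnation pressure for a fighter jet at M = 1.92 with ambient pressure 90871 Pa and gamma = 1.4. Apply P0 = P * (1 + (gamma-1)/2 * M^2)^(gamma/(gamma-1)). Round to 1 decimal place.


Step 1: (gamma-1)/2 * M^2 = 0.2 * 3.6864 = 0.73728
Step 2: 1 + 0.73728 = 1.73728
Step 3: Exponent gamma/(gamma-1) = 3.5
Step 4: P0 = 90871 * 1.73728^3.5 = 628014.5 Pa

628014.5


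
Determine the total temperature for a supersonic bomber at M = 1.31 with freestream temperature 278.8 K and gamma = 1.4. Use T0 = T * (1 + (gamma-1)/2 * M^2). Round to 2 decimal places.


Step 1: (gamma-1)/2 = 0.2
Step 2: M^2 = 1.7161
Step 3: 1 + 0.2 * 1.7161 = 1.34322
Step 4: T0 = 278.8 * 1.34322 = 374.49 K

374.49


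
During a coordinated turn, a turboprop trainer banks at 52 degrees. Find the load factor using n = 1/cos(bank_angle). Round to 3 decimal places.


Step 1: Convert 52 degrees to radians = 0.907571
Step 2: cos(52 deg) = 0.615661
Step 3: n = 1 / 0.615661 = 1.624

1.624


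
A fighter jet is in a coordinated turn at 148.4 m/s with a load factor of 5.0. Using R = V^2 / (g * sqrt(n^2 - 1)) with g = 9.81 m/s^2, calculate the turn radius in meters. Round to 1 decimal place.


Step 1: V^2 = 148.4^2 = 22022.56
Step 2: n^2 - 1 = 5.0^2 - 1 = 24.0
Step 3: sqrt(24.0) = 4.898979
Step 4: R = 22022.56 / (9.81 * 4.898979) = 458.2 m

458.2


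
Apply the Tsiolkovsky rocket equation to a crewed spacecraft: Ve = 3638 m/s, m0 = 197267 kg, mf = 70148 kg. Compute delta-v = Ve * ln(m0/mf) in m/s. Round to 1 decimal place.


Step 1: Mass ratio m0/mf = 197267 / 70148 = 2.812154
Step 2: ln(2.812154) = 1.033951
Step 3: delta-v = 3638 * 1.033951 = 3761.5 m/s

3761.5


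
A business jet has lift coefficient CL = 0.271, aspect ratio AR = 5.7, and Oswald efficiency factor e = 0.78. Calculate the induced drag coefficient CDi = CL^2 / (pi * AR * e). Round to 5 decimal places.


Step 1: CL^2 = 0.271^2 = 0.073441
Step 2: pi * AR * e = 3.14159 * 5.7 * 0.78 = 13.967521
Step 3: CDi = 0.073441 / 13.967521 = 0.00526

0.00526


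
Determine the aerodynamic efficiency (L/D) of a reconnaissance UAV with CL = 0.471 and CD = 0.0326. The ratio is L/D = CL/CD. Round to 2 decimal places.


Step 1: L/D = CL / CD = 0.471 / 0.0326
Step 2: L/D = 14.45

14.45


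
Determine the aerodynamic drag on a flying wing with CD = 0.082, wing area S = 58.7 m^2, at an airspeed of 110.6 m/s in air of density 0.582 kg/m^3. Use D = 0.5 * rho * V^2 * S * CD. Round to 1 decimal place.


Step 1: Dynamic pressure q = 0.5 * 0.582 * 110.6^2 = 3559.6168 Pa
Step 2: Drag D = q * S * CD = 3559.6168 * 58.7 * 0.082
Step 3: D = 17133.9 N

17133.9


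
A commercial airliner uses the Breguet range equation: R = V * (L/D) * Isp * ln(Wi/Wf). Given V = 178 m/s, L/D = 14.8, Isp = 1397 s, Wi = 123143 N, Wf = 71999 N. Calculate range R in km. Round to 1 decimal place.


Step 1: Coefficient = V * (L/D) * Isp = 178 * 14.8 * 1397 = 3680256.8 m
Step 2: Wi/Wf = 123143 / 71999 = 1.710343
Step 3: ln(1.710343) = 0.536694
Step 4: R = 3680256.8 * 0.536694 = 1975171.9 m = 1975.2 km

1975.2


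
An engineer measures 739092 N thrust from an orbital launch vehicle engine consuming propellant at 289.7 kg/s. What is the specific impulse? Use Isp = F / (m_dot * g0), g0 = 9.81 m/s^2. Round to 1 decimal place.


Step 1: m_dot * g0 = 289.7 * 9.81 = 2841.96
Step 2: Isp = 739092 / 2841.96 = 260.1 s

260.1


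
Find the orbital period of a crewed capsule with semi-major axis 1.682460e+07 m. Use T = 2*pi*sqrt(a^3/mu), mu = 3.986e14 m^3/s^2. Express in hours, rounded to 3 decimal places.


Step 1: a^3 / mu = 4.762492e+21 / 3.986e14 = 1.194805e+07
Step 2: sqrt(1.194805e+07) = 3456.5948 s
Step 3: T = 2*pi * 3456.5948 = 21718.43 s
Step 4: T in hours = 21718.43 / 3600 = 6.033 hours

6.033


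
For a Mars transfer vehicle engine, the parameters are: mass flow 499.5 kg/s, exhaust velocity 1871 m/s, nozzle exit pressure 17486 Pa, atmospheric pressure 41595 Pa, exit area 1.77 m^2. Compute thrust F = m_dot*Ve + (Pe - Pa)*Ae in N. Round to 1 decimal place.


Step 1: Momentum thrust = m_dot * Ve = 499.5 * 1871 = 934564.5 N
Step 2: Pressure thrust = (Pe - Pa) * Ae = (17486 - 41595) * 1.77 = -42672.93 N
Step 3: Total thrust F = 934564.5 + -42672.93 = 891891.6 N

891891.6


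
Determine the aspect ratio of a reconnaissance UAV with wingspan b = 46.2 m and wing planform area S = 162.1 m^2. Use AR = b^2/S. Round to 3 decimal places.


Step 1: b^2 = 46.2^2 = 2134.44
Step 2: AR = 2134.44 / 162.1 = 13.167

13.167


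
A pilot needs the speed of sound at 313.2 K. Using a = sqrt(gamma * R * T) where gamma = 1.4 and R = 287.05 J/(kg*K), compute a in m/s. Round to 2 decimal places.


Step 1: gamma * R * T = 1.4 * 287.05 * 313.2 = 125865.684
Step 2: a = sqrt(125865.684) = 354.78 m/s

354.78


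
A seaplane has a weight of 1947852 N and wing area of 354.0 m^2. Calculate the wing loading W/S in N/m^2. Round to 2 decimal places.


Step 1: Wing loading = W / S = 1947852 / 354.0
Step 2: Wing loading = 5502.41 N/m^2

5502.41


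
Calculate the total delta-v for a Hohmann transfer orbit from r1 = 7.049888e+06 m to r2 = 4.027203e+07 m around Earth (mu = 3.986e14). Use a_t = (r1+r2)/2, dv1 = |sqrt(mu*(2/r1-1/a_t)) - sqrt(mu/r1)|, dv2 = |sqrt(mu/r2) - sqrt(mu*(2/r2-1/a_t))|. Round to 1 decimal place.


Step 1: Transfer semi-major axis a_t = (7.049888e+06 + 4.027203e+07) / 2 = 2.366096e+07 m
Step 2: v1 (circular at r1) = sqrt(mu/r1) = 7519.3 m/s
Step 3: v_t1 = sqrt(mu*(2/r1 - 1/a_t)) = 9809.87 m/s
Step 4: dv1 = |9809.87 - 7519.3| = 2290.57 m/s
Step 5: v2 (circular at r2) = 3146.06 m/s, v_t2 = 1717.28 m/s
Step 6: dv2 = |3146.06 - 1717.28| = 1428.78 m/s
Step 7: Total delta-v = 2290.57 + 1428.78 = 3719.3 m/s

3719.3


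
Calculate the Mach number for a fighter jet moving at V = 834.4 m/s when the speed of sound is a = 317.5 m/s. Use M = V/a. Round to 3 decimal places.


Step 1: M = V / a = 834.4 / 317.5
Step 2: M = 2.628

2.628


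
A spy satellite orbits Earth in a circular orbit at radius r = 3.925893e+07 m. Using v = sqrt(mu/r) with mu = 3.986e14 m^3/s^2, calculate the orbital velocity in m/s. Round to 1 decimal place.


Step 1: mu / r = 3.986e14 / 3.925893e+07 = 10153104.0199
Step 2: v = sqrt(10153104.0199) = 3186.4 m/s

3186.4


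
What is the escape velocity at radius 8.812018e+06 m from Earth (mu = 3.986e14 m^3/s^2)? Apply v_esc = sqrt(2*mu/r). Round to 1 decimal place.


Step 1: 2*mu/r = 2 * 3.986e14 / 8.812018e+06 = 90467359.463
Step 2: v_esc = sqrt(90467359.463) = 9511.4 m/s

9511.4


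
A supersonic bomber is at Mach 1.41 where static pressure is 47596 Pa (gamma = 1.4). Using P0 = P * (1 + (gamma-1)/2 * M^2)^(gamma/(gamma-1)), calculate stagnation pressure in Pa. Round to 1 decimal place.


Step 1: (gamma-1)/2 * M^2 = 0.2 * 1.9881 = 0.39762
Step 2: 1 + 0.39762 = 1.39762
Step 3: Exponent gamma/(gamma-1) = 3.5
Step 4: P0 = 47596 * 1.39762^3.5 = 153614.5 Pa

153614.5


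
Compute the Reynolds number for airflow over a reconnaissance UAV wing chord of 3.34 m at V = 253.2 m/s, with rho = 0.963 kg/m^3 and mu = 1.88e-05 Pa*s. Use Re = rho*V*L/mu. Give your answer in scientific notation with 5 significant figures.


Step 1: Numerator = rho * V * L = 0.963 * 253.2 * 3.34 = 814.397544
Step 2: Re = 814.397544 / 1.88e-05
Step 3: Re = 4.3319e+07

4.3319e+07


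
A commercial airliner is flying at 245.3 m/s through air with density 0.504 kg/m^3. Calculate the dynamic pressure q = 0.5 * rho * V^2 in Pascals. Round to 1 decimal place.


Step 1: V^2 = 245.3^2 = 60172.09
Step 2: q = 0.5 * 0.504 * 60172.09
Step 3: q = 15163.4 Pa

15163.4


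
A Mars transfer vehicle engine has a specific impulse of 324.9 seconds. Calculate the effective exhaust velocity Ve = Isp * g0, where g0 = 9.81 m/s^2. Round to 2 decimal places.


Step 1: Ve = Isp * g0 = 324.9 * 9.81
Step 2: Ve = 3187.27 m/s

3187.27


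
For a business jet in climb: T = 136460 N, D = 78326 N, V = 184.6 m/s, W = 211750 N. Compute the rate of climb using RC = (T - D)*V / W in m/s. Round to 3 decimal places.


Step 1: Excess thrust = T - D = 136460 - 78326 = 58134 N
Step 2: Excess power = 58134 * 184.6 = 10731536.4 W
Step 3: RC = 10731536.4 / 211750 = 50.680 m/s

50.680


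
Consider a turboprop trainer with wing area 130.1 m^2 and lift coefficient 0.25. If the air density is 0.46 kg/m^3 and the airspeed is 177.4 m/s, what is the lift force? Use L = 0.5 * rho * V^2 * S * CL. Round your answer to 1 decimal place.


Step 1: Calculate dynamic pressure q = 0.5 * 0.46 * 177.4^2 = 0.5 * 0.46 * 31470.76 = 7238.2748 Pa
Step 2: Multiply by wing area and lift coefficient: L = 7238.2748 * 130.1 * 0.25
Step 3: L = 941699.5515 * 0.25 = 235424.9 N

235424.9


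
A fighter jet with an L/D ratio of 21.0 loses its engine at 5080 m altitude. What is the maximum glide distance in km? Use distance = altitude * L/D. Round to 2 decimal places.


Step 1: Glide distance = altitude * L/D = 5080 * 21.0 = 106680.0 m
Step 2: Convert to km: 106680.0 / 1000 = 106.68 km

106.68


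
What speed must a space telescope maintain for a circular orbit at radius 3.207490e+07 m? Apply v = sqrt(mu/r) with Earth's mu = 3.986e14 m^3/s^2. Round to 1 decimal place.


Step 1: mu / r = 3.986e14 / 3.207490e+07 = 12427162.6724
Step 2: v = sqrt(12427162.6724) = 3525.2 m/s

3525.2


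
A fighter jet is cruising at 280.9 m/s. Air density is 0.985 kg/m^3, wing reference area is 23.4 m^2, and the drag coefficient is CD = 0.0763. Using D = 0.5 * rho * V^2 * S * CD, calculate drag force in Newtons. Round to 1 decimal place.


Step 1: Dynamic pressure q = 0.5 * 0.985 * 280.9^2 = 38860.6189 Pa
Step 2: Drag D = q * S * CD = 38860.6189 * 23.4 * 0.0763
Step 3: D = 69382.5 N

69382.5


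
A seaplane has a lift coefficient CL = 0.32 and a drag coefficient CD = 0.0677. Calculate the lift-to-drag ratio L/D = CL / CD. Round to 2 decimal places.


Step 1: L/D = CL / CD = 0.32 / 0.0677
Step 2: L/D = 4.73

4.73


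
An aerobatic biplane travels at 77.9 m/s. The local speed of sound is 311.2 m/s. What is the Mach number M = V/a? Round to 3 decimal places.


Step 1: M = V / a = 77.9 / 311.2
Step 2: M = 0.250

0.250


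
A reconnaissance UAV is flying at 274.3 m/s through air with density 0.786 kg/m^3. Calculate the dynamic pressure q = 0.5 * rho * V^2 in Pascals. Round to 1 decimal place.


Step 1: V^2 = 274.3^2 = 75240.49
Step 2: q = 0.5 * 0.786 * 75240.49
Step 3: q = 29569.5 Pa

29569.5


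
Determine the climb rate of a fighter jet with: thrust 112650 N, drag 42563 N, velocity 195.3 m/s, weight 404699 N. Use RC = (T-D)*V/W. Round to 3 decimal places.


Step 1: Excess thrust = T - D = 112650 - 42563 = 70087 N
Step 2: Excess power = 70087 * 195.3 = 13687991.1 W
Step 3: RC = 13687991.1 / 404699 = 33.823 m/s

33.823


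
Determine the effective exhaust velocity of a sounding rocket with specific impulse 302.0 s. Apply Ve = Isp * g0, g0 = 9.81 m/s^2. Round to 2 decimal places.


Step 1: Ve = Isp * g0 = 302.0 * 9.81
Step 2: Ve = 2962.62 m/s

2962.62


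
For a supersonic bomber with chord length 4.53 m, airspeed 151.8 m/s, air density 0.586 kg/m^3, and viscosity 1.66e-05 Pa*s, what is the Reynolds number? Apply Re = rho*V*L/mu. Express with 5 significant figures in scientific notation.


Step 1: Numerator = rho * V * L = 0.586 * 151.8 * 4.53 = 402.965244
Step 2: Re = 402.965244 / 1.66e-05
Step 3: Re = 2.4275e+07

2.4275e+07


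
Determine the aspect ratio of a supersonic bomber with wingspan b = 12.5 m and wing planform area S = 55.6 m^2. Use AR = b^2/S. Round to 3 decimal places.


Step 1: b^2 = 12.5^2 = 156.25
Step 2: AR = 156.25 / 55.6 = 2.810

2.810


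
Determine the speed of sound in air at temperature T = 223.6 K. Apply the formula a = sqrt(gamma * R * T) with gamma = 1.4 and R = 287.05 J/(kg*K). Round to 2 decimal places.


Step 1: gamma * R * T = 1.4 * 287.05 * 223.6 = 89858.132
Step 2: a = sqrt(89858.132) = 299.76 m/s

299.76


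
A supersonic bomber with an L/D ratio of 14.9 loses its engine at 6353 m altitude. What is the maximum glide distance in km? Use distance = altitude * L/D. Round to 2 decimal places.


Step 1: Glide distance = altitude * L/D = 6353 * 14.9 = 94659.7 m
Step 2: Convert to km: 94659.7 / 1000 = 94.66 km

94.66


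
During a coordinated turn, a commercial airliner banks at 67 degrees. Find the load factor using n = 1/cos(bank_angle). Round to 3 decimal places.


Step 1: Convert 67 degrees to radians = 1.169371
Step 2: cos(67 deg) = 0.390731
Step 3: n = 1 / 0.390731 = 2.559

2.559


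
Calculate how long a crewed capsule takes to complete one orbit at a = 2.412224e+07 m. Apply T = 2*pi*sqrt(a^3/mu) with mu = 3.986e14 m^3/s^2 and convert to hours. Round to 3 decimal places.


Step 1: a^3 / mu = 1.403631e+22 / 3.986e14 = 3.521402e+07
Step 2: sqrt(3.521402e+07) = 5934.1402 s
Step 3: T = 2*pi * 5934.1402 = 37285.3 s
Step 4: T in hours = 37285.3 / 3600 = 10.357 hours

10.357


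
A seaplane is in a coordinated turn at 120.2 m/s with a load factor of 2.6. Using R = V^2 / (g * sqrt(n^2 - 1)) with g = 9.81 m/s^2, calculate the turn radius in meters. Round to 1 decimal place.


Step 1: V^2 = 120.2^2 = 14448.04
Step 2: n^2 - 1 = 2.6^2 - 1 = 5.76
Step 3: sqrt(5.76) = 2.4
Step 4: R = 14448.04 / (9.81 * 2.4) = 613.7 m

613.7


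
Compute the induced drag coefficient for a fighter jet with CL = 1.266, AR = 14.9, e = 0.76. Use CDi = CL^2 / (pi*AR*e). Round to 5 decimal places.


Step 1: CL^2 = 1.266^2 = 1.602756
Step 2: pi * AR * e = 3.14159 * 14.9 * 0.76 = 35.575395
Step 3: CDi = 1.602756 / 35.575395 = 0.04505

0.04505


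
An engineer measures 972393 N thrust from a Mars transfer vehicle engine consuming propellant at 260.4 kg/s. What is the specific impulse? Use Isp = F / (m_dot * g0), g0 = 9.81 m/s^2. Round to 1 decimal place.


Step 1: m_dot * g0 = 260.4 * 9.81 = 2554.52
Step 2: Isp = 972393 / 2554.52 = 380.7 s

380.7


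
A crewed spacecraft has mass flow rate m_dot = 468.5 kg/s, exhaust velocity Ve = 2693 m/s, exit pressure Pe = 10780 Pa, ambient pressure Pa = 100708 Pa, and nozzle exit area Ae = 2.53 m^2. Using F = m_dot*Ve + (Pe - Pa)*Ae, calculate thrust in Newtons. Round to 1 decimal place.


Step 1: Momentum thrust = m_dot * Ve = 468.5 * 2693 = 1261670.5 N
Step 2: Pressure thrust = (Pe - Pa) * Ae = (10780 - 100708) * 2.53 = -227517.84 N
Step 3: Total thrust F = 1261670.5 + -227517.84 = 1034152.7 N

1034152.7


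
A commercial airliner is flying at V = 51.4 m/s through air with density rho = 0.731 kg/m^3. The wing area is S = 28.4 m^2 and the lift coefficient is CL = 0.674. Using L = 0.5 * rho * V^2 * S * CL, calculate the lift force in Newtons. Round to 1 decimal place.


Step 1: Calculate dynamic pressure q = 0.5 * 0.731 * 51.4^2 = 0.5 * 0.731 * 2641.96 = 965.6364 Pa
Step 2: Multiply by wing area and lift coefficient: L = 965.6364 * 28.4 * 0.674
Step 3: L = 27424.0732 * 0.674 = 18483.8 N

18483.8


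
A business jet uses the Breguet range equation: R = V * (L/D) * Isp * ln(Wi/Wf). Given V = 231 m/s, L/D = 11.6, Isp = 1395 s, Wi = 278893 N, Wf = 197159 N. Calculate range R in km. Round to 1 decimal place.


Step 1: Coefficient = V * (L/D) * Isp = 231 * 11.6 * 1395 = 3738042.0 m
Step 2: Wi/Wf = 278893 / 197159 = 1.414559
Step 3: ln(1.414559) = 0.346818
Step 4: R = 3738042.0 * 0.346818 = 1296419.1 m = 1296.4 km

1296.4


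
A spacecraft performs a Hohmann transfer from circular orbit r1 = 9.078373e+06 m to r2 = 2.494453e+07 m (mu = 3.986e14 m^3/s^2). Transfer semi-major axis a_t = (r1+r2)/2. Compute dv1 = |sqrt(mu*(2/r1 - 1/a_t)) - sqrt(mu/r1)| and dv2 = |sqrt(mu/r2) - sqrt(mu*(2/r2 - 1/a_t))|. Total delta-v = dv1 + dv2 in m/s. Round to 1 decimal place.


Step 1: Transfer semi-major axis a_t = (9.078373e+06 + 2.494453e+07) / 2 = 1.701145e+07 m
Step 2: v1 (circular at r1) = sqrt(mu/r1) = 6626.2 m/s
Step 3: v_t1 = sqrt(mu*(2/r1 - 1/a_t)) = 8023.83 m/s
Step 4: dv1 = |8023.83 - 6626.2| = 1397.63 m/s
Step 5: v2 (circular at r2) = 3997.43 m/s, v_t2 = 2920.21 m/s
Step 6: dv2 = |3997.43 - 2920.21| = 1077.22 m/s
Step 7: Total delta-v = 1397.63 + 1077.22 = 2474.8 m/s

2474.8


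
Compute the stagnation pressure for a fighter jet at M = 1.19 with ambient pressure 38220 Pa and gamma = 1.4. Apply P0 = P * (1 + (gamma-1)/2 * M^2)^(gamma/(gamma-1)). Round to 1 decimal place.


Step 1: (gamma-1)/2 * M^2 = 0.2 * 1.4161 = 0.28322
Step 2: 1 + 0.28322 = 1.28322
Step 3: Exponent gamma/(gamma-1) = 3.5
Step 4: P0 = 38220 * 1.28322^3.5 = 91483.9 Pa

91483.9


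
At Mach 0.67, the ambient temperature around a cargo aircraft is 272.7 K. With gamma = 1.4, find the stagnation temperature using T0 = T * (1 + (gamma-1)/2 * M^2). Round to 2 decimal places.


Step 1: (gamma-1)/2 = 0.2
Step 2: M^2 = 0.4489
Step 3: 1 + 0.2 * 0.4489 = 1.08978
Step 4: T0 = 272.7 * 1.08978 = 297.18 K

297.18


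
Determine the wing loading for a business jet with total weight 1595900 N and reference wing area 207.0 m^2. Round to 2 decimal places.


Step 1: Wing loading = W / S = 1595900 / 207.0
Step 2: Wing loading = 7709.66 N/m^2

7709.66


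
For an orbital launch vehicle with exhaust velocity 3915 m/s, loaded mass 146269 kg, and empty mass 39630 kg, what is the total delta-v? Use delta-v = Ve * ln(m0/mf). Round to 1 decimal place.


Step 1: Mass ratio m0/mf = 146269 / 39630 = 3.690866
Step 2: ln(3.690866) = 1.305861
Step 3: delta-v = 3915 * 1.305861 = 5112.4 m/s

5112.4


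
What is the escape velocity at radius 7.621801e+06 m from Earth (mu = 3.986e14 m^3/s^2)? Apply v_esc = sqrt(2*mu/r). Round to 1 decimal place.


Step 1: 2*mu/r = 2 * 3.986e14 / 7.621801e+06 = 104594701.4361
Step 2: v_esc = sqrt(104594701.4361) = 10227.2 m/s

10227.2


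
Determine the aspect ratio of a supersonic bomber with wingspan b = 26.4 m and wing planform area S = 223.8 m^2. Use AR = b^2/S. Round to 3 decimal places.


Step 1: b^2 = 26.4^2 = 696.96
Step 2: AR = 696.96 / 223.8 = 3.114

3.114


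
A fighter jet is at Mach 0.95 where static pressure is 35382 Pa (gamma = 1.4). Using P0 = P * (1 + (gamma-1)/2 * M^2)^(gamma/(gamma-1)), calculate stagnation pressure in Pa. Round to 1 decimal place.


Step 1: (gamma-1)/2 * M^2 = 0.2 * 0.9025 = 0.1805
Step 2: 1 + 0.1805 = 1.1805
Step 3: Exponent gamma/(gamma-1) = 3.5
Step 4: P0 = 35382 * 1.1805^3.5 = 63243.1 Pa

63243.1


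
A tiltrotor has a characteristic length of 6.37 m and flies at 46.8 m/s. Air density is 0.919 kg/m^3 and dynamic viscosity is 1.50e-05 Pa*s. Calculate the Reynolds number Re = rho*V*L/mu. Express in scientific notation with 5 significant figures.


Step 1: Numerator = rho * V * L = 0.919 * 46.8 * 6.37 = 273.968604
Step 2: Re = 273.968604 / 1.50e-05
Step 3: Re = 1.8265e+07

1.8265e+07


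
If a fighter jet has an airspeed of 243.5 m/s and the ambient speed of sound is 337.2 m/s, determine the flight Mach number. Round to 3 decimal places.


Step 1: M = V / a = 243.5 / 337.2
Step 2: M = 0.722

0.722


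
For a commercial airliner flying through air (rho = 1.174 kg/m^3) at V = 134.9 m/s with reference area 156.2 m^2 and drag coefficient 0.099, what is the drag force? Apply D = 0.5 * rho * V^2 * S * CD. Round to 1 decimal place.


Step 1: Dynamic pressure q = 0.5 * 1.174 * 134.9^2 = 10682.2319 Pa
Step 2: Drag D = q * S * CD = 10682.2319 * 156.2 * 0.099
Step 3: D = 165187.9 N

165187.9


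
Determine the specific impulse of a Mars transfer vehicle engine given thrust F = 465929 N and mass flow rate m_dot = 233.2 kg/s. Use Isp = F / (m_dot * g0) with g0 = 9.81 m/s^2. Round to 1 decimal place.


Step 1: m_dot * g0 = 233.2 * 9.81 = 2287.69
Step 2: Isp = 465929 / 2287.69 = 203.7 s

203.7


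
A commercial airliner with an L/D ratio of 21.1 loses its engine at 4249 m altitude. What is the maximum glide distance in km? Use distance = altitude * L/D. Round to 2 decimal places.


Step 1: Glide distance = altitude * L/D = 4249 * 21.1 = 89653.9 m
Step 2: Convert to km: 89653.9 / 1000 = 89.65 km

89.65


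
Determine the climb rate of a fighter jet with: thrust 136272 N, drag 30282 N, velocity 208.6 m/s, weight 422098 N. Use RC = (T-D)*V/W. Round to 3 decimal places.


Step 1: Excess thrust = T - D = 136272 - 30282 = 105990 N
Step 2: Excess power = 105990 * 208.6 = 22109514.0 W
Step 3: RC = 22109514.0 / 422098 = 52.380 m/s

52.380


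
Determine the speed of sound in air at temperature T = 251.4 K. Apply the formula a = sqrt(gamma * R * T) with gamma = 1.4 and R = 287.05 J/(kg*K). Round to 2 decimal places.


Step 1: gamma * R * T = 1.4 * 287.05 * 251.4 = 101030.118
Step 2: a = sqrt(101030.118) = 317.85 m/s

317.85


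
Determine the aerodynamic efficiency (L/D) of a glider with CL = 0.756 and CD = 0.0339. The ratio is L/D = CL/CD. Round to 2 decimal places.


Step 1: L/D = CL / CD = 0.756 / 0.0339
Step 2: L/D = 22.30

22.30


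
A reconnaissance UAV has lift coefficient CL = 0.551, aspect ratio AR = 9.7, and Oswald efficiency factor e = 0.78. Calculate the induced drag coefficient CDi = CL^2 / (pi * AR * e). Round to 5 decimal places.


Step 1: CL^2 = 0.551^2 = 0.303601
Step 2: pi * AR * e = 3.14159 * 9.7 * 0.78 = 23.76929
Step 3: CDi = 0.303601 / 23.76929 = 0.01277

0.01277


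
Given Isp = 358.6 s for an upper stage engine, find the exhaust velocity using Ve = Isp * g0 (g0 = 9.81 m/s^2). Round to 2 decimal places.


Step 1: Ve = Isp * g0 = 358.6 * 9.81
Step 2: Ve = 3517.87 m/s

3517.87


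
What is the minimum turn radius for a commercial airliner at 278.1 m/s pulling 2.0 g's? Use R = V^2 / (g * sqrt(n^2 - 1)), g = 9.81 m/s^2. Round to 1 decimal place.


Step 1: V^2 = 278.1^2 = 77339.61
Step 2: n^2 - 1 = 2.0^2 - 1 = 3.0
Step 3: sqrt(3.0) = 1.732051
Step 4: R = 77339.61 / (9.81 * 1.732051) = 4551.7 m

4551.7


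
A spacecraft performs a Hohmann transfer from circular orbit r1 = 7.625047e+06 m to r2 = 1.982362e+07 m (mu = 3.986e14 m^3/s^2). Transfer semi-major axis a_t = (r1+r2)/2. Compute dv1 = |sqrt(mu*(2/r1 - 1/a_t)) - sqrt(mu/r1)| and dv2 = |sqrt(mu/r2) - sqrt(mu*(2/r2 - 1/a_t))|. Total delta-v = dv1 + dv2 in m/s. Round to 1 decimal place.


Step 1: Transfer semi-major axis a_t = (7.625047e+06 + 1.982362e+07) / 2 = 1.372433e+07 m
Step 2: v1 (circular at r1) = sqrt(mu/r1) = 7230.15 m/s
Step 3: v_t1 = sqrt(mu*(2/r1 - 1/a_t)) = 8689.47 m/s
Step 4: dv1 = |8689.47 - 7230.15| = 1459.32 m/s
Step 5: v2 (circular at r2) = 4484.12 m/s, v_t2 = 3342.36 m/s
Step 6: dv2 = |4484.12 - 3342.36| = 1141.76 m/s
Step 7: Total delta-v = 1459.32 + 1141.76 = 2601.1 m/s

2601.1


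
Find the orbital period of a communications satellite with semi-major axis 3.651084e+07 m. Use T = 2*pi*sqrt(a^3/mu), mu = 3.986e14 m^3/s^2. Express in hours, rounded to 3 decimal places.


Step 1: a^3 / mu = 4.867046e+22 / 3.986e14 = 1.221035e+08
Step 2: sqrt(1.221035e+08) = 11050.0461 s
Step 3: T = 2*pi * 11050.0461 = 69429.49 s
Step 4: T in hours = 69429.49 / 3600 = 19.286 hours

19.286


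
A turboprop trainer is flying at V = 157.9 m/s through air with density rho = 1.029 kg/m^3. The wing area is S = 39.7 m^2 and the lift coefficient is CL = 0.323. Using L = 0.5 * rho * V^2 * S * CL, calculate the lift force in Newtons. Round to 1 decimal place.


Step 1: Calculate dynamic pressure q = 0.5 * 1.029 * 157.9^2 = 0.5 * 1.029 * 24932.41 = 12827.7249 Pa
Step 2: Multiply by wing area and lift coefficient: L = 12827.7249 * 39.7 * 0.323
Step 3: L = 509260.6803 * 0.323 = 164491.2 N

164491.2


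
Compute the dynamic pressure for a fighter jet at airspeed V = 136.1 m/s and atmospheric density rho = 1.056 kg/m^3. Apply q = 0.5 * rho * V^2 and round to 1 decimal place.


Step 1: V^2 = 136.1^2 = 18523.21
Step 2: q = 0.5 * 1.056 * 18523.21
Step 3: q = 9780.3 Pa

9780.3


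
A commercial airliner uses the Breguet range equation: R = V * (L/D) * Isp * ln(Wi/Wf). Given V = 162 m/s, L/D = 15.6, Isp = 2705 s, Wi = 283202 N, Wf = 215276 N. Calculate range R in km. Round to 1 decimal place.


Step 1: Coefficient = V * (L/D) * Isp = 162 * 15.6 * 2705 = 6836076.0 m
Step 2: Wi/Wf = 283202 / 215276 = 1.31553
Step 3: ln(1.31553) = 0.274239
Step 4: R = 6836076.0 * 0.274239 = 1874722.1 m = 1874.7 km

1874.7


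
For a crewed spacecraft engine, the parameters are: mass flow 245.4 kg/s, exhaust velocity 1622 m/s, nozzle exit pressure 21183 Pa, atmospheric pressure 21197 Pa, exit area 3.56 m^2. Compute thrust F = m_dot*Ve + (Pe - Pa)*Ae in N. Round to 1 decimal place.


Step 1: Momentum thrust = m_dot * Ve = 245.4 * 1622 = 398038.8 N
Step 2: Pressure thrust = (Pe - Pa) * Ae = (21183 - 21197) * 3.56 = -49.84 N
Step 3: Total thrust F = 398038.8 + -49.84 = 397989.0 N

397989.0


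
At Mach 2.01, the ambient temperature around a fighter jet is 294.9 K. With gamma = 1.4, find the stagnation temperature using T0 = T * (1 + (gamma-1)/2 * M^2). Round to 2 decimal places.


Step 1: (gamma-1)/2 = 0.2
Step 2: M^2 = 4.0401
Step 3: 1 + 0.2 * 4.0401 = 1.80802
Step 4: T0 = 294.9 * 1.80802 = 533.19 K

533.19


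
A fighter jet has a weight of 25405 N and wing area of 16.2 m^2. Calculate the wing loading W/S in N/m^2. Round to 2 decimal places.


Step 1: Wing loading = W / S = 25405 / 16.2
Step 2: Wing loading = 1568.21 N/m^2

1568.21


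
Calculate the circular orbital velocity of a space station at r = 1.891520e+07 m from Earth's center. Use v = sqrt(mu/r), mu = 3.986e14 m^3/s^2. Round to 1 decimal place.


Step 1: mu / r = 3.986e14 / 1.891520e+07 = 21072999.4925
Step 2: v = sqrt(21072999.4925) = 4590.5 m/s

4590.5


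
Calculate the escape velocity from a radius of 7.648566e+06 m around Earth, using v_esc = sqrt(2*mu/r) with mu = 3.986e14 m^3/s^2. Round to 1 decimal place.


Step 1: 2*mu/r = 2 * 3.986e14 / 7.648566e+06 = 104228688.0966
Step 2: v_esc = sqrt(104228688.0966) = 10209.2 m/s

10209.2


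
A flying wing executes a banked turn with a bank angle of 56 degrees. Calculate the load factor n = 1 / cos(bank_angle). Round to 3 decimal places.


Step 1: Convert 56 degrees to radians = 0.977384
Step 2: cos(56 deg) = 0.559193
Step 3: n = 1 / 0.559193 = 1.788

1.788


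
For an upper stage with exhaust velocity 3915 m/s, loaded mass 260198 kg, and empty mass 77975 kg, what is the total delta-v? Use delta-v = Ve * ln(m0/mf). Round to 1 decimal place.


Step 1: Mass ratio m0/mf = 260198 / 77975 = 3.336941
Step 2: ln(3.336941) = 1.205055
Step 3: delta-v = 3915 * 1.205055 = 4717.8 m/s

4717.8


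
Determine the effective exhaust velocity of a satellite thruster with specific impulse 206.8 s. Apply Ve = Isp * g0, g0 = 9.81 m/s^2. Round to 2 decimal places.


Step 1: Ve = Isp * g0 = 206.8 * 9.81
Step 2: Ve = 2028.71 m/s

2028.71


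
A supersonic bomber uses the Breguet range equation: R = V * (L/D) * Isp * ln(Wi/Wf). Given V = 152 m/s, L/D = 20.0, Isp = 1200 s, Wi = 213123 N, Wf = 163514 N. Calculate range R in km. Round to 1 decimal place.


Step 1: Coefficient = V * (L/D) * Isp = 152 * 20.0 * 1200 = 3648000.0 m
Step 2: Wi/Wf = 213123 / 163514 = 1.303393
Step 3: ln(1.303393) = 0.264971
Step 4: R = 3648000.0 * 0.264971 = 966613.7 m = 966.6 km

966.6


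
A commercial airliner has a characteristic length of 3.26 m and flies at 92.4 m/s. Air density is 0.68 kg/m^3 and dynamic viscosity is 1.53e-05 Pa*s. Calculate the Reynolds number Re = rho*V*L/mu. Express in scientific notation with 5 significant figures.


Step 1: Numerator = rho * V * L = 0.68 * 92.4 * 3.26 = 204.83232
Step 2: Re = 204.83232 / 1.53e-05
Step 3: Re = 1.3388e+07

1.3388e+07


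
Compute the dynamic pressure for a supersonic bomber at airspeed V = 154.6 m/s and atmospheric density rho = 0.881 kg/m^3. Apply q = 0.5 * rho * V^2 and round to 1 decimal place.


Step 1: V^2 = 154.6^2 = 23901.16
Step 2: q = 0.5 * 0.881 * 23901.16
Step 3: q = 10528.5 Pa

10528.5


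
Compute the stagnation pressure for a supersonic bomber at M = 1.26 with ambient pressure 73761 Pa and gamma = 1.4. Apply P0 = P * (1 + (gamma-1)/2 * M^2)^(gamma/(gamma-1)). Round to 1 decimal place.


Step 1: (gamma-1)/2 * M^2 = 0.2 * 1.5876 = 0.31752
Step 2: 1 + 0.31752 = 1.31752
Step 3: Exponent gamma/(gamma-1) = 3.5
Step 4: P0 = 73761 * 1.31752^3.5 = 193632.0 Pa

193632.0


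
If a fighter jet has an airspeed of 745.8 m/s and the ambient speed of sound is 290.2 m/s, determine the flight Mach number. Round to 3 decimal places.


Step 1: M = V / a = 745.8 / 290.2
Step 2: M = 2.570

2.570


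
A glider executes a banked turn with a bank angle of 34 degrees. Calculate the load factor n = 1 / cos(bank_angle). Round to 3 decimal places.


Step 1: Convert 34 degrees to radians = 0.593412
Step 2: cos(34 deg) = 0.829038
Step 3: n = 1 / 0.829038 = 1.206

1.206


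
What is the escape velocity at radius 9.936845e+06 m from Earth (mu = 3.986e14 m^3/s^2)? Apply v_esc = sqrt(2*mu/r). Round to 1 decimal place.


Step 1: 2*mu/r = 2 * 3.986e14 / 9.936845e+06 = 80226671.5441
Step 2: v_esc = sqrt(80226671.5441) = 8956.9 m/s

8956.9


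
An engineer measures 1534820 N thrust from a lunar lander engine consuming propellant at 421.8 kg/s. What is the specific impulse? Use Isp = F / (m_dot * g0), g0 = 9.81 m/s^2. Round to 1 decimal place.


Step 1: m_dot * g0 = 421.8 * 9.81 = 4137.86
Step 2: Isp = 1534820 / 4137.86 = 370.9 s

370.9


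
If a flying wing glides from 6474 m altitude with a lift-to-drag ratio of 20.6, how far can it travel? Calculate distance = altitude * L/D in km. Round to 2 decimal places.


Step 1: Glide distance = altitude * L/D = 6474 * 20.6 = 133364.4 m
Step 2: Convert to km: 133364.4 / 1000 = 133.36 km

133.36


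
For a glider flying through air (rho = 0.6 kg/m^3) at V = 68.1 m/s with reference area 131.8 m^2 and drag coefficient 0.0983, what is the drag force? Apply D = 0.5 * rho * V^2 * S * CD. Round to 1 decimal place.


Step 1: Dynamic pressure q = 0.5 * 0.6 * 68.1^2 = 1391.283 Pa
Step 2: Drag D = q * S * CD = 1391.283 * 131.8 * 0.0983
Step 3: D = 18025.4 N

18025.4


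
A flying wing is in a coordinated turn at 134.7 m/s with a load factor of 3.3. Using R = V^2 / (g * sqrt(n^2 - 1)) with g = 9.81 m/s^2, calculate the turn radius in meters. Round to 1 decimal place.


Step 1: V^2 = 134.7^2 = 18144.09
Step 2: n^2 - 1 = 3.3^2 - 1 = 9.89
Step 3: sqrt(9.89) = 3.144837
Step 4: R = 18144.09 / (9.81 * 3.144837) = 588.1 m

588.1


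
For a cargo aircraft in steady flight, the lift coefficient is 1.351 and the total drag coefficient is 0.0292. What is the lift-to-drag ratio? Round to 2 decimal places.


Step 1: L/D = CL / CD = 1.351 / 0.0292
Step 2: L/D = 46.27

46.27


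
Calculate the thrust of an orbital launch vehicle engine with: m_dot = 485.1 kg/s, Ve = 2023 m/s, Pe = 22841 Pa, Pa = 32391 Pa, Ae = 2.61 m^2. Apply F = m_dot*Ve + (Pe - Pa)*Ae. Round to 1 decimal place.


Step 1: Momentum thrust = m_dot * Ve = 485.1 * 2023 = 981357.3 N
Step 2: Pressure thrust = (Pe - Pa) * Ae = (22841 - 32391) * 2.61 = -24925.50 N
Step 3: Total thrust F = 981357.3 + -24925.50 = 956431.8 N

956431.8


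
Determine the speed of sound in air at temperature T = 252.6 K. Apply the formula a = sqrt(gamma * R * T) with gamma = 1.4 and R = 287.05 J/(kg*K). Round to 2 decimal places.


Step 1: gamma * R * T = 1.4 * 287.05 * 252.6 = 101512.362
Step 2: a = sqrt(101512.362) = 318.61 m/s

318.61


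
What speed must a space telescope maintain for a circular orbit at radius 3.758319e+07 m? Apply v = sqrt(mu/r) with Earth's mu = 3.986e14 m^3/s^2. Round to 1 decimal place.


Step 1: mu / r = 3.986e14 / 3.758319e+07 = 10605805.4146
Step 2: v = sqrt(10605805.4146) = 3256.7 m/s

3256.7


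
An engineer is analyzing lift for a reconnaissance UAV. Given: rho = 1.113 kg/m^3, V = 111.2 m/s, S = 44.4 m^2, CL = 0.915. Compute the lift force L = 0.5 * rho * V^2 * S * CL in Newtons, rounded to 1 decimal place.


Step 1: Calculate dynamic pressure q = 0.5 * 1.113 * 111.2^2 = 0.5 * 1.113 * 12365.44 = 6881.3674 Pa
Step 2: Multiply by wing area and lift coefficient: L = 6881.3674 * 44.4 * 0.915
Step 3: L = 305532.7108 * 0.915 = 279562.4 N

279562.4


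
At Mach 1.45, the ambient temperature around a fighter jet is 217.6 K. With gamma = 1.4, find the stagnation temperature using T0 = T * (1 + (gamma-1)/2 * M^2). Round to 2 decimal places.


Step 1: (gamma-1)/2 = 0.2
Step 2: M^2 = 2.1025
Step 3: 1 + 0.2 * 2.1025 = 1.4205
Step 4: T0 = 217.6 * 1.4205 = 309.10 K

309.10


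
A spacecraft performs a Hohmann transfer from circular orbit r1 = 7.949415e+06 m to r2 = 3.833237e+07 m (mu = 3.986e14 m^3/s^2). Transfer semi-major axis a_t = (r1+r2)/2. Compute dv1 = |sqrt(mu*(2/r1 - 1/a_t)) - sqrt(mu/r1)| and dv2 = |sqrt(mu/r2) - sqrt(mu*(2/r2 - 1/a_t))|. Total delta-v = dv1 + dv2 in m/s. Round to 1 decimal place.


Step 1: Transfer semi-major axis a_t = (7.949415e+06 + 3.833237e+07) / 2 = 2.314089e+07 m
Step 2: v1 (circular at r1) = sqrt(mu/r1) = 7081.11 m/s
Step 3: v_t1 = sqrt(mu*(2/r1 - 1/a_t)) = 9113.68 m/s
Step 4: dv1 = |9113.68 - 7081.11| = 2032.58 m/s
Step 5: v2 (circular at r2) = 3224.67 m/s, v_t2 = 1890.01 m/s
Step 6: dv2 = |3224.67 - 1890.01| = 1334.67 m/s
Step 7: Total delta-v = 2032.58 + 1334.67 = 3367.2 m/s

3367.2
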